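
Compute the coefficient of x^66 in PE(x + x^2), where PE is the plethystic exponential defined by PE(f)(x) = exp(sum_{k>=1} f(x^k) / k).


With f(x) = x + x^2, the exponent is sum_{k>=1} (x^k + x^(2k)) / k = -ln(1 - x) - ln(1 - x^2). Exponentiating:
PE(x + x^2) = 1 / ((1 - x)(1 - x^2)).
This is the generating function for partitions of n into parts of size 1 or 2. The number of 2's can be any j in 0..33, and the rest are 1's, so
[x^66] = floor(66/2) + 1 = 34.

34


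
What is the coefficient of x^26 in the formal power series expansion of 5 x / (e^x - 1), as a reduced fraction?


The exponential generating function for Bernoulli numbers is
x / (e^x - 1) = sum_{k>=0} B_k x^k / k!.
So the coefficient of x^26 in 5 x / (e^x - 1) is 5 B_26 / 26!.
Computing: B_26 = 8553103/6, 26! = 403291461126605635584000000, giving
5 * 8553103/6 / 403291461126605635584000000 = 657931/37226904103994366361600000.

657931/37226904103994366361600000


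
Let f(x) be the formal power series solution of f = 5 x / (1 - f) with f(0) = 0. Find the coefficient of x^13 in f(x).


Apply Lagrange inversion: f = 5 x * phi(f) with phi(t) = 1/(1 - t), so
[x^n] f = 5^n * (1/n) [t^(n-1)] phi(t)^n = 5^n * (1/n) [t^(n-1)] (1 - t)^(-n) = 5^n * (1/n) C(2n - 2, n - 1) = 5^n * C_{n-1}.
For n = 13: C_12 = C(24, 12) / 13 = 2704156/13 = 208012.
With the 5^13 = 1220703125 factor, the coefficient is 1220703125 * 208012 = 253920898437500.

253920898437500


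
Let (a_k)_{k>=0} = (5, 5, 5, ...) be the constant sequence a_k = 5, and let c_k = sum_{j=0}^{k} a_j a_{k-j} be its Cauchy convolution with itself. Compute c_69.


Since a_j = 5 for all j >= 0, the convolution sum becomes
c_k = sum_{j=0}^{k} 5 * 5 = 25 * (k + 1).
Equivalently, the generating function of (a_k) is 5/(1 - x) and its square is 25/(1 - x)^2 = sum_{k>=0} 25(k + 1) x^k.
For k = 69: 25 * 70 = 1750.

1750


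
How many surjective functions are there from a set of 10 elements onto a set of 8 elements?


By inclusion-exclusion on which target elements are missed, the number of surjections from an n-set onto a k-set is
surj(n, k) = sum_{j=0}^{k} (-1)^j C(k, j) (k - j)^n.
Equivalently surj(n, k) = k! * S(n, k), where S(n, k) is the Stirling number of the second kind.
For n = 10, k = 8:
S(10, 8) = 750, so
surj = 8! * 750 = 40320 * 750 = 30240000.

30240000


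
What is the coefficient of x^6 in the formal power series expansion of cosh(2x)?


The Maclaurin series is cosh(t) = sum_{m>=0} t^(2m) / (2m)!, so substituting t = 2x, only even powers of x are nonzero, with coefficient of x^(2m) equal to 2^(2m) / (2m)!.
For x^6 the coefficient is 2^6/6! = 64/720 = 4/45.

4/45


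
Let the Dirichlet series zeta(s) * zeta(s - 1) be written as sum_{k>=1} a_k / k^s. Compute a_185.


Convolution gives a_k = sum_{d | k} d * 1 = sum_{d | k} d = sigma(k), the sum of positive divisors of k.
For k = 185, the divisors are 1, 5, 37, 185, so
sigma(185) = 1 + 5 + 37 + 185 = 228.

228


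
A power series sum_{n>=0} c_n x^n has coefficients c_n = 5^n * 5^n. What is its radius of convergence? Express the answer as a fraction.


By the root test (Cauchy-Hadamard), the radius is R = 1 / limsup_n |c_n|^(1/n).
Here |c_n|^(1/n) = (5^n * 5^n)^(1/n) = 5 * 5 = 25 for all n.
So R = 1/25 = 1/25.

1/25


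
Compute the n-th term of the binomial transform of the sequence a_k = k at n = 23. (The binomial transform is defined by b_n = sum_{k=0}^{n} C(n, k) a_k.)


With a_k = k, b_n = sum_{k=0}^{n} C(n, k) k. Using k * C(n, k) = n * C(n-1, k-1) gives b_n = n * sum_{k>=1} C(n-1, k-1) = n * 2^(n-1).
For n = 23: 23 * 2^22 = 23 * 4194304 = 96468992.

96468992


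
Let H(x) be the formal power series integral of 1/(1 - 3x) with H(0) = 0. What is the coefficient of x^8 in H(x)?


1/(1 - 3x) = sum_{k>=0} 3^k x^k. Integrating termwise with H(0) = 0:
H(x) = sum_{k>=0} 3^k x^(k+1) / (k+1) = sum_{m>=1} 3^(m-1) x^m / m.
For m = 8: 3^7/8 = 2187/8 = 2187/8.

2187/8


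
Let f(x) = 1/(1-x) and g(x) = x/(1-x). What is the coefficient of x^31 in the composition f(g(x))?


First simplify the composition: f(g(x)) = 1/(1 - x/(1-x)) = (1-x)/((1-x) - x) = (1-x)/(1-2x).
Now extract the coefficient. Write (1-x)/(1-2x) = 1/(1-2x) - x/(1-2x).
The coefficient of x^n in 1/(1-2x) is 2^n, and in x/(1-2x) is 2^(n-1) (for n >= 1).
So the coefficient of x^31 is 2^31 - 2^30 = 2147483648 - 1073741824 = 1073741824.

1073741824


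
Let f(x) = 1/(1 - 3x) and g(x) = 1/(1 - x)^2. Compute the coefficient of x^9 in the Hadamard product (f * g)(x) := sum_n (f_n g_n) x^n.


f has coefficients f_k = 3^k. For g = 1/(1 - x)^2 the coefficient is g_k = C(k + 1, 1) = k + 1. The Hadamard coefficient is (f * g)_k = 3^k * (k + 1).
For k = 9: 3^9 * 10 = 19683 * 10 = 196830.

196830


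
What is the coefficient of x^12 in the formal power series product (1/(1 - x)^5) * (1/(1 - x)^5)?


Combine the factors: (1/(1 - x)^5) * (1/(1 - x)^5) = 1/(1 - x)^10.
Then use 1/(1 - x)^r = sum_{k>=0} C(k + r - 1, r - 1) x^k with r = 10 and k = 12:
C(21, 9) = 293930.

293930


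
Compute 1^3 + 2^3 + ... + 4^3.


This power sum has a closed form given by Faulhaber's formula
sum_{k=1}^{m} k^p = (1 / (p + 1)) * sum_{j=0}^{p} C(p + 1, j) B_j m^(p + 1 - j),
but for small m direct computation is fastest:
1 + 8 + 27 + 64 = 100.

100


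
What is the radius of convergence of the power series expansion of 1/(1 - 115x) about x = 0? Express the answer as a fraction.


Expanding 1/(1 - 115x) = sum_{k>=0} 115^k x^k, the series converges when |115x| < 1, i.e., |x| < 1/115.
So the radius of convergence is 1/115 = 1/115.

1/115


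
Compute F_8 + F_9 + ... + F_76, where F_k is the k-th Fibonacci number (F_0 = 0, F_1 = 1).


Use the identity sum_{k=0}^{N} F_k = F_{N+2} - 1 (which follows from F_{k+2} - F_{k+1} = F_k). Then
sum_{k=8}^{76} F_k = (F_{78} - 1) - (F_{9} - 1) = F_{78} - F_{9}.
Computing: F_{78} = 8944394323791464, F_{9} = 34, so
Sum = 8944394323791464 - 34 = 8944394323791430.

8944394323791430


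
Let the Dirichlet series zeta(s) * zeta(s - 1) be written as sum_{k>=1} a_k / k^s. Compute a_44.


Convolution gives a_k = sum_{d | k} d * 1 = sum_{d | k} d = sigma(k), the sum of positive divisors of k.
For k = 44, the divisors are 1, 2, 4, 11, 22, 44, so
sigma(44) = 1 + 2 + 4 + 11 + 22 + 44 = 84.

84


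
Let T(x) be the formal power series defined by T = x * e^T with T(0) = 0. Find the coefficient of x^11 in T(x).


Apply the Lagrange inversion formula: if T = x * phi(T) with phi(t) = e^t, then
[x^n] T = (1/n) [t^(n-1)] phi(t)^n = (1/n) [t^(n-1)] e^(n t) = (1/n) * n^(n-1) / (n-1)! = n^(n-1) / n!.
When c = 1 this is the Cayley count of rooted labeled trees on n vertices, divided by n!.
For n = 11: 11^10 / 11! = 25937424601/39916800 = 2357947691/3628800.

2357947691/3628800


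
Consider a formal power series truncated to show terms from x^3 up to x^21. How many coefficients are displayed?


From x^3 to x^21 inclusive, the count is 21 - 3 + 1 = 19.

19


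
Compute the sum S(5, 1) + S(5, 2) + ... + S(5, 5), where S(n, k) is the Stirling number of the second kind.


By definition, S(n, k) counts partitions of an n-set into exactly k nonempty blocks.
Computing row n = 5 for k = 1..5:
S(5, k): 1, 15, 25, 10, 1
Sum = 52. (This equals Bell_5 since the sum runs over all k.)

52


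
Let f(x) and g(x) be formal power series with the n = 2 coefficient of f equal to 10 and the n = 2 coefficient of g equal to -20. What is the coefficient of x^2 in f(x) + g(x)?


Addition of formal power series is termwise.
The coefficient of x^2 in f + g = 10 + -20
= -10

-10


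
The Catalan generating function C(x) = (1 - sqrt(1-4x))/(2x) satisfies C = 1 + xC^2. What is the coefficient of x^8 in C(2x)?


Substituting x -> 2x scales the n-th coefficient by 2^n, so [x^8] C(2x) = 2^8 * C_8.
C_8 = C(2*8, 8)/(9) = 12870/9 = 1430.
So 2^8 * 1430 = 256 * 1430 = 366080.

366080


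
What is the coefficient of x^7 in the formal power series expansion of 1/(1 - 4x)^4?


The general identity 1/(1 - c x)^r = sum_{k>=0} c^k C(k + r - 1, r - 1) x^k follows by substituting y = c x into 1/(1 - y)^r = sum_{k>=0} C(k + r - 1, r - 1) y^k.
For c = 4, r = 4, k = 7:
4^7 * C(10, 3) = 16384 * 120 = 1966080.

1966080


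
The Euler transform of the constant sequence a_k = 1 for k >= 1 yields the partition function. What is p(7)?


The Euler transform converts the sequence a_k = 1 into the number of integer partitions.
Using the recurrence or dynamic programming:
p(7) = 15

15


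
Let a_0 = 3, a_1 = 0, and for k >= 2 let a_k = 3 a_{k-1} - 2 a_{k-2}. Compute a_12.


Iterating the recurrence forward:
a_0 = 3
a_1 = 0
a_2 = 3*0 - 2*3 = -6
a_3 = 3*-6 - 2*0 = -18
a_4 = 3*-18 - 2*-6 = -42
a_5 = 3*-42 - 2*-18 = -90
a_6 = 3*-90 - 2*-42 = -186
a_7 = 3*-186 - 2*-90 = -378
a_8 = 3*-378 - 2*-186 = -762
a_9 = 3*-762 - 2*-378 = -1530
a_10 = 3*-1530 - 2*-762 = -3066
a_11 = 3*-3066 - 2*-1530 = -6138
a_12 = 3*-6138 - 2*-3066 = -12282
So a_12 = -12282.

-12282


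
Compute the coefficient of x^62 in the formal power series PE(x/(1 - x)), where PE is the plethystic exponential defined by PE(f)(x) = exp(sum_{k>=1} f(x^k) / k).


For f(x) = x/(1 - x) we have
sum_{k>=1} f(x^k) / k = sum_{k>=1} (1/k) * x^k / (1 - x^k) = sum_{k, m >= 1} x^(k m) / k,
which after exponentiating simplifies to
PE(x/(1 - x)) = prod_{k>=1} 1 / (1 - x^k).
This is the generating function for the partition function p(n), so the coefficient of x^62 is p(62).
Computing p(62) by dynamic programming over parts 1, 2, ..., 62: p(62) = 1300156.

1300156


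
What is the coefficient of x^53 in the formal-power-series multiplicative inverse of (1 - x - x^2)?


Let the inverse be f(x) = sum_{k>=0} a_k x^k. From f(x) * (1 - x - x^2) = 1 and matching coefficients:
 x^0: a_0 = 1.
 x^1: a_1 - a_0 = 0, so a_1 = 1.
 x^k (k >= 2): a_k - a_{k-1} - a_{k-2} = 0, i.e. a_k = a_{k-1} + a_{k-2}.
This is the Fibonacci-type recurrence shifted so that a_0 = a_1 = 1.
Iterating: a_0=1, a_1=1, a_2=2, a_3=3, a_4=5, a_5=8, a_6=13, a_7=21, a_8=34, a_9=55, ...
a_53 = 86267571272.

86267571272


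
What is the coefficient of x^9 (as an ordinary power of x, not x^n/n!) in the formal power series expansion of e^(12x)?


The exponential series is e^y = sum_{k>=0} y^k / k!. Substituting y = 12x gives
e^(12x) = sum_{k>=0} 12^k x^k / k!.
So the coefficient of x^n is a^n/n! with a = 12, n = 9:
12^9 / 9! = 5159780352/362880 = 497664/35

497664/35


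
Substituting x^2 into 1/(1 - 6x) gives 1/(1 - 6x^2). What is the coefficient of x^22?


The coefficient of x^(2m) in 1/(1 - 6x^2) is 6^m.
With n = 22 = 2*11, the coefficient is 6^11 = 362797056.

362797056


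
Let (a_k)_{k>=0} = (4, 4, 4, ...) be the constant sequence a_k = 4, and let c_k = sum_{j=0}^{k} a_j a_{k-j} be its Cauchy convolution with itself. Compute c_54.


Since a_j = 4 for all j >= 0, the convolution sum becomes
c_k = sum_{j=0}^{k} 4 * 4 = 16 * (k + 1).
Equivalently, the generating function of (a_k) is 4/(1 - x) and its square is 16/(1 - x)^2 = sum_{k>=0} 16(k + 1) x^k.
For k = 54: 16 * 55 = 880.

880


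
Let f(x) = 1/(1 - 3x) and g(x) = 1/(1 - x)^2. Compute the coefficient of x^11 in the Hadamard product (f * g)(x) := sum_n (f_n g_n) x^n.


f has coefficients f_k = 3^k. For g = 1/(1 - x)^2 the coefficient is g_k = C(k + 1, 1) = k + 1. The Hadamard coefficient is (f * g)_k = 3^k * (k + 1).
For k = 11: 3^11 * 12 = 177147 * 12 = 2125764.

2125764


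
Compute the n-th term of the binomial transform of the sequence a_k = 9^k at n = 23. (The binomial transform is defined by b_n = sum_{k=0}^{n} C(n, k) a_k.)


With a_k = 9^k, b_n = sum_{k=0}^{n} C(n, k) 9^k = (1 + 9)^n by the binomial theorem.
For n = 23: (1 + 9)^23 = 10^23 = 100000000000000000000000.

100000000000000000000000


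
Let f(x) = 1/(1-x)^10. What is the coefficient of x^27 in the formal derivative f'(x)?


Differentiate: d/dx [ 1/(1-x)^r ] = r / (1-x)^(r+1).
Here r = 10, so f'(x) = 10 / (1-x)^11.
The expansion of 1/(1-x)^(r+1) has coefficient of x^n equal to C(n+r, r).
So the coefficient of x^27 in f'(x) is
10 * C(37, 10) = 10 * 348330136 = 3483301360

3483301360


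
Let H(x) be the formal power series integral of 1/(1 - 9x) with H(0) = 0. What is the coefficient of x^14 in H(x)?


1/(1 - 9x) = sum_{k>=0} 9^k x^k. Integrating termwise with H(0) = 0:
H(x) = sum_{k>=0} 9^k x^(k+1) / (k+1) = sum_{m>=1} 9^(m-1) x^m / m.
For m = 14: 9^13/14 = 2541865828329/14 = 2541865828329/14.

2541865828329/14


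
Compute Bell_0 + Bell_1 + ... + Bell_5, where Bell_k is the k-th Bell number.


Recall Bell_k counts set partitions of a k-set (with Bell_0 = 1 by convention).
Bell_0 through Bell_5: 1, 1, 2, 5, 15, 52
Sum = 1 + 1 + 2 + 5 + 15 + 52 = 76.

76


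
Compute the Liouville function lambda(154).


The Liouville function is lambda(k) = (-1)^Omega(k), where Omega(k) counts the prime factors of k with multiplicity.
Factoring: 154 = 2 * 7 * 11, so Omega(154) = 3.
lambda(154) = (-1)^3 = -1.

-1


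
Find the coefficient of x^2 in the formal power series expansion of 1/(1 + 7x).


Write 1/(1 + c x) = 1/(1 - (-c) x) and apply the geometric-series identity
1/(1 - y) = sum_{k>=0} y^k to get 1/(1 + c x) = sum_{k>=0} (-c)^k x^k.
So the coefficient of x^k is (-c)^k = (-1)^k * c^k.
Here c = 7 and k = 2:
(-7)^2 = 1 * 49 = 49

49


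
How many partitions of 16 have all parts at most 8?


Using the generating function (1-x)^(-1)(1-x^2)^(-1)...(1-x^8)^(-1),
the coefficient of x^16 counts these restricted partitions.
Result = 186

186


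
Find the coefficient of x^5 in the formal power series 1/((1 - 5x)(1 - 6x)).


By partial fractions or Cauchy convolution:
The coefficient equals sum_{k=0}^{5} 5^k * 6^(5-k).
= 31031

31031


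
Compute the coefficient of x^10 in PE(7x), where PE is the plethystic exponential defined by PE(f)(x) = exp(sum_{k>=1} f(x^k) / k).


With f(x) = 7x, the exponent is sum_{k>=1} 7 x^k / k = 7 * (-ln(1 - x)). Exponentiating:
PE(7x) = exp(-7 ln(1 - x)) = 1/(1 - x)^7.
By the negative binomial expansion, [x^n] 1/(1 - x)^7 = C(n + 6, 6).
For n = 10: C(16, 6) = 8008.

8008


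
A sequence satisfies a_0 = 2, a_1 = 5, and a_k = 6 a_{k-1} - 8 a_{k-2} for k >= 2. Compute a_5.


The characteristic equation is t^2 - 6 t + 8 = 0, with roots r_1 = 4 and r_2 = 2 (so c_1 = r_1 + r_2, c_2 = -r_1 r_2 as required).
One can use the closed form a_n = A r_1^n + B r_2^n, but direct iteration is more reliable:
a_0 = 2, a_1 = 5, a_2 = 14, a_3 = 44, a_4 = 152, a_5 = 560.
So a_5 = 560.

560


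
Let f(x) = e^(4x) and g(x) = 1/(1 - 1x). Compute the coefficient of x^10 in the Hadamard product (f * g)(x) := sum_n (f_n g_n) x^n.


Expanding: f_k = 4^k/k! (from e^(4x)) and g_k = 1^k (from 1/(1 - 1x)). So the Hadamard coefficient (f * g)_k = 4^k 1^k / k! = (4)^k / k!.
For k = 10: 4^10/10! = 1048576/3628800 = 4096/14175.

4096/14175


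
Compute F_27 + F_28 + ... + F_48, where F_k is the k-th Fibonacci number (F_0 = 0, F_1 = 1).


Use the identity sum_{k=0}^{N} F_k = F_{N+2} - 1 (which follows from F_{k+2} - F_{k+1} = F_k). Then
sum_{k=27}^{48} F_k = (F_{50} - 1) - (F_{28} - 1) = F_{50} - F_{28}.
Computing: F_{50} = 12586269025, F_{28} = 317811, so
Sum = 12586269025 - 317811 = 12585951214.

12585951214


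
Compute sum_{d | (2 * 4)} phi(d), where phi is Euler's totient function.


First, 2 * 4 = 8. One classical identity is sum_{d | n} phi(d) = n (each k in [1, n] has a unique gcd with n, and among the k's with gcd(k, n) = n/d there are phi(d) of them). So the sum equals 8. We also verify directly:
Divisors of 8: 1, 2, 4, 8.
phi values: 1, 1, 2, 4.
Sum = 8.

8


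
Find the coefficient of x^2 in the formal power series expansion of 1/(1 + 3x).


Write 1/(1 + c x) = 1/(1 - (-c) x) and apply the geometric-series identity
1/(1 - y) = sum_{k>=0} y^k to get 1/(1 + c x) = sum_{k>=0} (-c)^k x^k.
So the coefficient of x^k is (-c)^k = (-1)^k * c^k.
Here c = 3 and k = 2:
(-3)^2 = 1 * 9 = 9

9


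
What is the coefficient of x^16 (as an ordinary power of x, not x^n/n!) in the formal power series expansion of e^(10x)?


The exponential series is e^y = sum_{k>=0} y^k / k!. Substituting y = 10x gives
e^(10x) = sum_{k>=0} 10^k x^k / k!.
So the coefficient of x^n is a^n/n! with a = 10, n = 16:
10^16 / 16! = 10000000000000000/20922789888000 = 2441406250/5108103

2441406250/5108103


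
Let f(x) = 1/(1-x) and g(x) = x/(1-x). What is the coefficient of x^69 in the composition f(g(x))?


First simplify the composition: f(g(x)) = 1/(1 - x/(1-x)) = (1-x)/((1-x) - x) = (1-x)/(1-2x).
Now extract the coefficient. Write (1-x)/(1-2x) = 1/(1-2x) - x/(1-2x).
The coefficient of x^n in 1/(1-2x) is 2^n, and in x/(1-2x) is 2^(n-1) (for n >= 1).
So the coefficient of x^69 is 2^69 - 2^68 = 590295810358705651712 - 295147905179352825856 = 295147905179352825856.

295147905179352825856


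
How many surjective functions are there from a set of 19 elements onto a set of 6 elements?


By inclusion-exclusion on which target elements are missed, the number of surjections from an n-set onto a k-set is
surj(n, k) = sum_{j=0}^{k} (-1)^j C(k, j) (k - j)^n.
Equivalently surj(n, k) = k! * S(n, k), where S(n, k) is the Stirling number of the second kind.
For n = 19, k = 6:
S(19, 6) = 693081601779, so
surj = 6! * 693081601779 = 720 * 693081601779 = 499018753280880.

499018753280880


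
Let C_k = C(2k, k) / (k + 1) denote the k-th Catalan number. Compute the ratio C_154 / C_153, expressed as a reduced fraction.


Using C_k = (2k)! / (k! (k+1)!), the ratio C_{k+1}/C_k simplifies to
C_{k+1}/C_k = [(2k+2)! / ((k+1)! (k+2)!)] * [k! (k+1)! / (2k)!]
 = (2k+2)(2k+1) / ((k+1)(k+2)) = 2(2k+1) / (k+2).
For k = 153: 2(2*153 + 1) / (153 + 2) = 614/155 = 614/155.

614/155


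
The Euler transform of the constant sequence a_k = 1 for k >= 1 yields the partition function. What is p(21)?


The Euler transform converts the sequence a_k = 1 into the number of integer partitions.
Using the recurrence or dynamic programming:
p(21) = 792

792


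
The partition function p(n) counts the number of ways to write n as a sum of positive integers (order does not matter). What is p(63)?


Using the generating function prod_{k>=1} 1/(1-x^k), we compute p(63).
By dynamic programming over parts 1 through 63:
p(63) = 1505499

1505499


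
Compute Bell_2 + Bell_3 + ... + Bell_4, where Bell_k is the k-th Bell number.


Recall Bell_k counts set partitions of a k-set (with Bell_0 = 1 by convention).
Bell_2 through Bell_4: 2, 5, 15
Sum = 2 + 5 + 15 = 22.

22


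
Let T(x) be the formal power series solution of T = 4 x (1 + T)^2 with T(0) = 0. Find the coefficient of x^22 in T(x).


Apply the Lagrange inversion formula: if T = 4 x * phi(T) with phi(t) = (1 + t)^2, then [x^n] T = 4^n * (1/n) [t^(n-1)] phi(t)^n = 4^n * (1/n) [t^(n-1)] (1 + t)^(2n) = 4^n * (1/n) C(2n, n-1).
Using the identity C(2n, n-1) = C(2n, n) * n / (n+1), the unscaled factor equals C(2n, n) / (n+1) = C_n, the n-th Catalan number.
For n = 22: C_22 = C(44, 22) / 23 = 2104098963720/23 = 91482563640.
With the 4^22 = 17592186044416 factor, the coefficient is 17592186044416 * 91482563640 = 1609378279375006586634240.

1609378279375006586634240


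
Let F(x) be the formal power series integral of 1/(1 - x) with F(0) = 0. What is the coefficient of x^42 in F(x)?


1/(1 - x) = sum_{k>=0} x^k. Integrating termwise and using F(0) = 0 gives
F(x) = sum_{k>=0} x^(k+1) / (k+1) = sum_{m>=1} x^m / m = -ln(1 - x).
So the coefficient of x^42 is 1/42 = 1/42.

1/42


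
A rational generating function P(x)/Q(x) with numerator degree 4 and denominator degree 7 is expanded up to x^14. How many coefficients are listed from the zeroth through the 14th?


Expanding up to x^14 gives the coefficients for x^0, x^1, ..., x^14.
That is 14 + 1 = 15 coefficients in total.

15


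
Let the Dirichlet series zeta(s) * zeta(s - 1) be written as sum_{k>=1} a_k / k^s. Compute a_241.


Convolution gives a_k = sum_{d | k} d * 1 = sum_{d | k} d = sigma(k), the sum of positive divisors of k.
For k = 241, the divisors are 1, 241, so
sigma(241) = 1 + 241 = 242.

242


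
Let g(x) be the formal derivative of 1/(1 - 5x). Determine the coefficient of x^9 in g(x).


Differentiate termwise: d/dx sum_{k>=0} 5^k x^k = sum_{k>=1} k 5^k x^(k-1) = sum_{j>=0} (j+1) 5^(j+1) x^j.
Equivalently, d/dx [1/(1 - 5x)] = 5/(1 - 5x)^2.
For j = 9: 10 * 5^10 = 10 * 9765625 = 97656250.

97656250


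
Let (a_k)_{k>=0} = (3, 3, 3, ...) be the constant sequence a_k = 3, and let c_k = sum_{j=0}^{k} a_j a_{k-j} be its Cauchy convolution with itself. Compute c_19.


Since a_j = 3 for all j >= 0, the convolution sum becomes
c_k = sum_{j=0}^{k} 3 * 3 = 9 * (k + 1).
Equivalently, the generating function of (a_k) is 3/(1 - x) and its square is 9/(1 - x)^2 = sum_{k>=0} 9(k + 1) x^k.
For k = 19: 9 * 20 = 180.

180


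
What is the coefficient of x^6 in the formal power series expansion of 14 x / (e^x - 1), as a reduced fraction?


The exponential generating function for Bernoulli numbers is
x / (e^x - 1) = sum_{k>=0} B_k x^k / k!.
So the coefficient of x^6 in 14 x / (e^x - 1) is 14 B_6 / 6!.
Computing: B_6 = 1/42, 6! = 720, giving
14 * 1/42 / 720 = 1/2160.

1/2160


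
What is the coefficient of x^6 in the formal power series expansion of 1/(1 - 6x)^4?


The general identity 1/(1 - c x)^r = sum_{k>=0} c^k C(k + r - 1, r - 1) x^k follows by substituting y = c x into 1/(1 - y)^r = sum_{k>=0} C(k + r - 1, r - 1) y^k.
For c = 6, r = 4, k = 6:
6^6 * C(9, 3) = 46656 * 84 = 3919104.

3919104


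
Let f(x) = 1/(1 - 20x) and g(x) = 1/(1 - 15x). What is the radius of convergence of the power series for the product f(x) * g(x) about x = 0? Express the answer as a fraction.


The radius of 1/(1 - 20x) is 1/20 (nearest singularity at x = 1/20), and the radius of 1/(1 - 15x) is 1/15.
The product f(x)*g(x) = 1/((1 - 20x)(1 - 15x)) has singularities at both 1/20 and 1/15, so its radius of convergence is the distance to the nearest one:
min(1/20, 1/15) = 1/20.

1/20


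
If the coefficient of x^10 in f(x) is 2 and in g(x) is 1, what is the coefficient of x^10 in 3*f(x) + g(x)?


Scalar multiplication scales coefficients: 3 * 2 = 6.
Then add the g coefficient: 6 + 1
= 7

7


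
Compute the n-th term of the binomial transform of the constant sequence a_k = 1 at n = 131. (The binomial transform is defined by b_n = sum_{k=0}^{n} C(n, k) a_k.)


With a_k = 1 for all k, b_n = sum_{k=0}^{n} C(n, k) = 2^n by the binomial theorem.
For n = 131: 2^131 = 2722258935367507707706996859454145691648.

2722258935367507707706996859454145691648


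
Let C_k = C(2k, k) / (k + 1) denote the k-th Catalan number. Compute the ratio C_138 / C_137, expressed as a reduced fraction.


Using C_k = (2k)! / (k! (k+1)!), the ratio C_{k+1}/C_k simplifies to
C_{k+1}/C_k = [(2k+2)! / ((k+1)! (k+2)!)] * [k! (k+1)! / (2k)!]
 = (2k+2)(2k+1) / ((k+1)(k+2)) = 2(2k+1) / (k+2).
For k = 137: 2(2*137 + 1) / (137 + 2) = 550/139 = 550/139.

550/139


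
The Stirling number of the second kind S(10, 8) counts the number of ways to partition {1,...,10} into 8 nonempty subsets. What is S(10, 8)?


Using the explicit formula S(n,k) = (1/k!) sum_{j=0}^{k} (-1)^(k-j) C(k,j) j^n:
S(10, 8) = 750
Equivalently, S(n,k) is n! times the coefficient of x^n in the EGF (e^x - 1)^k / k!.

750


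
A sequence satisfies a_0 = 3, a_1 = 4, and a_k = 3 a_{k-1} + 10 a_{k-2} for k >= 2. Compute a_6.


The characteristic equation is t^2 - 3 t - 10 = 0, with roots r_1 = 5 and r_2 = -2 (so c_1 = r_1 + r_2, c_2 = -r_1 r_2 as required).
One can use the closed form a_n = A r_1^n + B r_2^n, but direct iteration is more reliable:
a_0 = 3, a_1 = 4, a_2 = 42, a_3 = 166, a_4 = 918, a_5 = 4414, a_6 = 22422.
So a_6 = 22422.

22422


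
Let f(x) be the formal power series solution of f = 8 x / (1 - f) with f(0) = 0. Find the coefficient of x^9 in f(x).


Apply Lagrange inversion: f = 8 x * phi(f) with phi(t) = 1/(1 - t), so
[x^n] f = 8^n * (1/n) [t^(n-1)] phi(t)^n = 8^n * (1/n) [t^(n-1)] (1 - t)^(-n) = 8^n * (1/n) C(2n - 2, n - 1) = 8^n * C_{n-1}.
For n = 9: C_8 = C(16, 8) / 9 = 12870/9 = 1430.
With the 8^9 = 134217728 factor, the coefficient is 134217728 * 1430 = 191931351040.

191931351040


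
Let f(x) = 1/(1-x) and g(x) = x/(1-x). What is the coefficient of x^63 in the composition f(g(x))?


First simplify the composition: f(g(x)) = 1/(1 - x/(1-x)) = (1-x)/((1-x) - x) = (1-x)/(1-2x).
Now extract the coefficient. Write (1-x)/(1-2x) = 1/(1-2x) - x/(1-2x).
The coefficient of x^n in 1/(1-2x) is 2^n, and in x/(1-2x) is 2^(n-1) (for n >= 1).
So the coefficient of x^63 is 2^63 - 2^62 = 9223372036854775808 - 4611686018427387904 = 4611686018427387904.

4611686018427387904


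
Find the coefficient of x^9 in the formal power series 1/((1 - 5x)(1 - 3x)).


By partial fractions or Cauchy convolution:
The coefficient equals sum_{k=0}^{9} 5^k * 3^(9-k).
= 4853288

4853288


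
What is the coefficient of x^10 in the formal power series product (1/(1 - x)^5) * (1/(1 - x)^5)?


Combine the factors: (1/(1 - x)^5) * (1/(1 - x)^5) = 1/(1 - x)^10.
Then use 1/(1 - x)^r = sum_{k>=0} C(k + r - 1, r - 1) x^k with r = 10 and k = 10:
C(19, 9) = 92378.

92378


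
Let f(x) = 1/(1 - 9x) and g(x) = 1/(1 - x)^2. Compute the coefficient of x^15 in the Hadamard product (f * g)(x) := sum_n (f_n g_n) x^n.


f has coefficients f_k = 9^k. For g = 1/(1 - x)^2 the coefficient is g_k = C(k + 1, 1) = k + 1. The Hadamard coefficient is (f * g)_k = 9^k * (k + 1).
For k = 15: 9^15 * 16 = 205891132094649 * 16 = 3294258113514384.

3294258113514384


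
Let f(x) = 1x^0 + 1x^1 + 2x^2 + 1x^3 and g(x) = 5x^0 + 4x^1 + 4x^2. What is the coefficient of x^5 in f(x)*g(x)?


Cauchy product at x^5:
1*4
= 4

4


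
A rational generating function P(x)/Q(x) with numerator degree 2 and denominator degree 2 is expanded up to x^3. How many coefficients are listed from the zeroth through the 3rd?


Expanding up to x^3 gives the coefficients for x^0, x^1, ..., x^3.
That is 3 + 1 = 4 coefficients in total.

4


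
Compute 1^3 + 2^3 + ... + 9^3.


This power sum has a closed form given by Faulhaber's formula
sum_{k=1}^{m} k^p = (1 / (p + 1)) * sum_{j=0}^{p} C(p + 1, j) B_j m^(p + 1 - j),
but for small m direct computation is fastest:
1 + 8 + 27 + 64 + 125 + 216 + 343 + 512 + 729 = 2025.

2025


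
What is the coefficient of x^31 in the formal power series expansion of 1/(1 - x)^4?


The negative binomial / multiset identity is
1/(1 - x)^r = sum_{k>=0} C(k + r - 1, r - 1) x^k.
Here r = 4 and k = 31, so the coefficient is
C(31 + 3, 3) = C(34, 3)
= 5984

5984


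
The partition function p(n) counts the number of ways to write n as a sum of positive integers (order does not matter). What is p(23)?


Using the generating function prod_{k>=1} 1/(1-x^k), we compute p(23).
By dynamic programming over parts 1 through 23:
p(23) = 1255

1255


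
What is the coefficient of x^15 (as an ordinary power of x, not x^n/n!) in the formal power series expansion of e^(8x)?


The exponential series is e^y = sum_{k>=0} y^k / k!. Substituting y = 8x gives
e^(8x) = sum_{k>=0} 8^k x^k / k!.
So the coefficient of x^n is a^n/n! with a = 8, n = 15:
8^15 / 15! = 35184372088832/1307674368000 = 17179869184/638512875

17179869184/638512875


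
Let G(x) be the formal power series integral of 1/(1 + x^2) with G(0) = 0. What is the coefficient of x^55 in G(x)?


1/(1 + x^2) = sum_{j>=0} (-1)^j x^(2j). Integrating termwise with G(0) = 0:
G(x) = sum_{j>=0} (-1)^j x^(2j+1) / (2j+1) = arctan(x).
Only odd powers are nonzero. For x^55 write 55 = 2*27 + 1, giving
(-1)^27 / 55 = -1/55 = -1/55.

-1/55


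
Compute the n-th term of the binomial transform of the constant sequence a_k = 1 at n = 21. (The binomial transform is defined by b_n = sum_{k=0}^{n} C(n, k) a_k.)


With a_k = 1 for all k, b_n = sum_{k=0}^{n} C(n, k) = 2^n by the binomial theorem.
For n = 21: 2^21 = 2097152.

2097152


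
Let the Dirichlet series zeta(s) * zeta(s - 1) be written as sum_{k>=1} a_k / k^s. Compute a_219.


Convolution gives a_k = sum_{d | k} d * 1 = sum_{d | k} d = sigma(k), the sum of positive divisors of k.
For k = 219, the divisors are 1, 3, 73, 219, so
sigma(219) = 1 + 3 + 73 + 219 = 296.

296


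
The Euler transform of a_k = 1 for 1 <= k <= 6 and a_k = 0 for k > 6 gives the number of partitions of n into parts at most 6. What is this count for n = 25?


Partitions of 25 into parts at most 6:
Using generating function (1-x)^(-1)(1-x^2)^(-1)...(1-x^6)^(-1),
the coefficient of x^25 = 612

612


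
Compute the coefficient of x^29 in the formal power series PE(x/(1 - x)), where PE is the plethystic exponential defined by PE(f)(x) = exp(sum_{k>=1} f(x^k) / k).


For f(x) = x/(1 - x) we have
sum_{k>=1} f(x^k) / k = sum_{k>=1} (1/k) * x^k / (1 - x^k) = sum_{k, m >= 1} x^(k m) / k,
which after exponentiating simplifies to
PE(x/(1 - x)) = prod_{k>=1} 1 / (1 - x^k).
This is the generating function for the partition function p(n), so the coefficient of x^29 is p(29).
Computing p(29) by dynamic programming over parts 1, 2, ..., 29: p(29) = 4565.

4565


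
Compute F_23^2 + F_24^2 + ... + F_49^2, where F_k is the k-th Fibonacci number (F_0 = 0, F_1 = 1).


There is a standard identity sum_{k=0}^{N} F_k^2 = F_N * F_{N+1} (proved inductively from the telescoping relation F_k^2 = F_k F_{k+1} - F_{k-1} F_k). Then
sum_{k=23}^{49} F_k^2 = F_49 F_50 - F_22 F_23.
Computing: F_49 = 7778742049, F_50 = 12586269025, F_22 = 17711, F_23 = 28657.
Sum = 7778742049 * 12586269025 - 17711 * 28657 = 97905340104286188098.

97905340104286188098


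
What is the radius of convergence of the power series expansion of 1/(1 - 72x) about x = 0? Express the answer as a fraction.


Expanding 1/(1 - 72x) = sum_{k>=0} 72^k x^k, the series converges when |72x| < 1, i.e., |x| < 1/72.
So the radius of convergence is 1/72 = 1/72.

1/72


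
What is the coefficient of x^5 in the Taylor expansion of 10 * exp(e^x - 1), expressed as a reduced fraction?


exp(e^x - 1) = sum_{k>=0} Bell_k x^k / k!, where Bell_k is the k-th Bell number.
So the coefficient of x^5 is 10 * Bell_5 / 5!.
Computing: Bell_5 = 52 and 5! = 120, giving
10 * 52/120 = 13/3.

13/3


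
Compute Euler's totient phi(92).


phi(n) counts integers in [1, n] coprime to n. Using the multiplicative formula phi(n) = n * prod_{p | n} (1 - 1/p):
92 = 2^2 * 23, so
phi(92) = 92 * (1 - 1/2) * (1 - 1/23) = 44.

44


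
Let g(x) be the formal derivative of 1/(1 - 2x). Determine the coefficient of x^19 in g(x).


Differentiate termwise: d/dx sum_{k>=0} 2^k x^k = sum_{k>=1} k 2^k x^(k-1) = sum_{j>=0} (j+1) 2^(j+1) x^j.
Equivalently, d/dx [1/(1 - 2x)] = 2/(1 - 2x)^2.
For j = 19: 20 * 2^20 = 20 * 1048576 = 20971520.

20971520


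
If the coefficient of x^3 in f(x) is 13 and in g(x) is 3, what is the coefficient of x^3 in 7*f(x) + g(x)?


Scalar multiplication scales coefficients: 7 * 13 = 91.
Then add the g coefficient: 91 + 3
= 94

94


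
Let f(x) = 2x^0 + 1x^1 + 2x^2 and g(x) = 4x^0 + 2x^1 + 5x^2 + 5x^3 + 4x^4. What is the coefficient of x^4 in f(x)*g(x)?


Cauchy product at x^4:
2*4 + 1*5 + 2*5
= 23

23


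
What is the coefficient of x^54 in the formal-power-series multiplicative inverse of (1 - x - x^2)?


Let the inverse be f(x) = sum_{k>=0} a_k x^k. From f(x) * (1 - x - x^2) = 1 and matching coefficients:
 x^0: a_0 = 1.
 x^1: a_1 - a_0 = 0, so a_1 = 1.
 x^k (k >= 2): a_k - a_{k-1} - a_{k-2} = 0, i.e. a_k = a_{k-1} + a_{k-2}.
This is the Fibonacci-type recurrence shifted so that a_0 = a_1 = 1.
Iterating: a_0=1, a_1=1, a_2=2, a_3=3, a_4=5, a_5=8, a_6=13, a_7=21, a_8=34, a_9=55, ...
a_54 = 139583862445.

139583862445


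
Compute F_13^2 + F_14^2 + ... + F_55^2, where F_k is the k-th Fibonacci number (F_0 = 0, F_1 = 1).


There is a standard identity sum_{k=0}^{N} F_k^2 = F_N * F_{N+1} (proved inductively from the telescoping relation F_k^2 = F_k F_{k+1} - F_{k-1} F_k). Then
sum_{k=13}^{55} F_k^2 = F_55 F_56 - F_12 F_13.
Computing: F_55 = 139583862445, F_56 = 225851433717, F_12 = 144, F_13 = 233.
Sum = 139583862445 * 225851433717 - 144 * 233 = 31525215456959763024513.

31525215456959763024513


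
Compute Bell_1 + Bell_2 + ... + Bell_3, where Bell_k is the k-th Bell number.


Recall Bell_k counts set partitions of a k-set (with Bell_0 = 1 by convention).
Bell_1 through Bell_3: 1, 2, 5
Sum = 1 + 2 + 5 = 8.

8


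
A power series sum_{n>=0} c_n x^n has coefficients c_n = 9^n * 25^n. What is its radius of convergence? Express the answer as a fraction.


By the root test (Cauchy-Hadamard), the radius is R = 1 / limsup_n |c_n|^(1/n).
Here |c_n|^(1/n) = (9^n * 25^n)^(1/n) = 9 * 25 = 225 for all n.
So R = 1/225 = 1/225.

1/225


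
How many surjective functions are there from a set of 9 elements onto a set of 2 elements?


By inclusion-exclusion on which target elements are missed, the number of surjections from an n-set onto a k-set is
surj(n, k) = sum_{j=0}^{k} (-1)^j C(k, j) (k - j)^n.
Equivalently surj(n, k) = k! * S(n, k), where S(n, k) is the Stirling number of the second kind.
For n = 9, k = 2:
S(9, 2) = 255, so
surj = 2! * 255 = 2 * 255 = 510.

510


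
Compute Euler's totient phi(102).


phi(n) counts integers in [1, n] coprime to n. Using the multiplicative formula phi(n) = n * prod_{p | n} (1 - 1/p):
102 = 2 * 3 * 17, so
phi(102) = 102 * (1 - 1/2) * (1 - 1/3) * (1 - 1/17) = 32.

32


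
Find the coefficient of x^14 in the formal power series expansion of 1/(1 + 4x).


Write 1/(1 + c x) = 1/(1 - (-c) x) and apply the geometric-series identity
1/(1 - y) = sum_{k>=0} y^k to get 1/(1 + c x) = sum_{k>=0} (-c)^k x^k.
So the coefficient of x^k is (-c)^k = (-1)^k * c^k.
Here c = 4 and k = 14:
(-4)^14 = 1 * 268435456 = 268435456

268435456


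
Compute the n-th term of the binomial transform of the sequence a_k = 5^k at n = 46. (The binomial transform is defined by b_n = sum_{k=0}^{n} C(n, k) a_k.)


With a_k = 5^k, b_n = sum_{k=0}^{n} C(n, k) 5^k = (1 + 5)^n by the binomial theorem.
For n = 46: (1 + 5)^46 = 6^46 = 623673825204293256669089197883129856.

623673825204293256669089197883129856


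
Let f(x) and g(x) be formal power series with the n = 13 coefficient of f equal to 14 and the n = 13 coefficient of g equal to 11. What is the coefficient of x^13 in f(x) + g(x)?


Addition of formal power series is termwise.
The coefficient of x^13 in f + g = 14 + 11
= 25

25


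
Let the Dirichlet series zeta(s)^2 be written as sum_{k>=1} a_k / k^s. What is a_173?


The Dirichlet convolution of the constant function 1 with itself gives (1 * 1)(k) = sum_{d | k} 1 = d(k), the number of positive divisors of k.
Since zeta(s) = sum_{k>=1} 1/k^s, we have zeta(s)^2 = sum_{k>=1} d(k)/k^s, so a_k = d(k).
For k = 173: the divisors are 1, 173.
Count = 2.

2


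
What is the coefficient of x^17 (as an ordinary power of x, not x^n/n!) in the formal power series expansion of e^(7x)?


The exponential series is e^y = sum_{k>=0} y^k / k!. Substituting y = 7x gives
e^(7x) = sum_{k>=0} 7^k x^k / k!.
So the coefficient of x^n is a^n/n! with a = 7, n = 17:
7^17 / 17! = 232630513987207/355687428096000 = 4747561509943/7258927104000

4747561509943/7258927104000


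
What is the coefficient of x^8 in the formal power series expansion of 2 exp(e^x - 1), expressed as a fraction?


exp(e^x - 1) is the exponential generating function for the Bell numbers Bell_k: exp(e^x - 1) = sum_{k>=0} Bell_k x^k / k!.
So the coefficient of x^8 in 2 exp(e^x - 1) is 2 Bell_8 / 8!.
Computing: Bell_8 = 4140 and 8! = 40320, giving
2 * 4140/40320 = 23/112.

23/112


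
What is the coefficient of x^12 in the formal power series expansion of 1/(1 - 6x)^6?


The general identity 1/(1 - c x)^r = sum_{k>=0} c^k C(k + r - 1, r - 1) x^k follows by substituting y = c x into 1/(1 - y)^r = sum_{k>=0} C(k + r - 1, r - 1) y^k.
For c = 6, r = 6, k = 12:
6^12 * C(17, 5) = 2176782336 * 6188 = 13469929095168.

13469929095168


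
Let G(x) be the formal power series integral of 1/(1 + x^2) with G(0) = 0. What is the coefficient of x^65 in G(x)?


1/(1 + x^2) = sum_{j>=0} (-1)^j x^(2j). Integrating termwise with G(0) = 0:
G(x) = sum_{j>=0} (-1)^j x^(2j+1) / (2j+1) = arctan(x).
Only odd powers are nonzero. For x^65 write 65 = 2*32 + 1, giving
(-1)^32 / 65 = 1/65 = 1/65.

1/65


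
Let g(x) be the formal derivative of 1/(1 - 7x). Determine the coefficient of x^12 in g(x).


Differentiate termwise: d/dx sum_{k>=0} 7^k x^k = sum_{k>=1} k 7^k x^(k-1) = sum_{j>=0} (j+1) 7^(j+1) x^j.
Equivalently, d/dx [1/(1 - 7x)] = 7/(1 - 7x)^2.
For j = 12: 13 * 7^13 = 13 * 96889010407 = 1259557135291.

1259557135291


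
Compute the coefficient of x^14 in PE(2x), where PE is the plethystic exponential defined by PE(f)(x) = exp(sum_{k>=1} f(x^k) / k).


With f(x) = 2x, the exponent is sum_{k>=1} 2 x^k / k = 2 * (-ln(1 - x)). Exponentiating:
PE(2x) = exp(-2 ln(1 - x)) = 1/(1 - x)^2.
By the negative binomial expansion, [x^n] 1/(1 - x)^2 = C(n + 1, 1).
For n = 14: C(15, 1) = 15.

15


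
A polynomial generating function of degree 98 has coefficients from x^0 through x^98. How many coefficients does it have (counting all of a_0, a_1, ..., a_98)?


A polynomial of degree 98 takes the form a_0 + a_1 x + ... + a_98 x^98.
The number of coefficients is 98 + 1 = 99.

99


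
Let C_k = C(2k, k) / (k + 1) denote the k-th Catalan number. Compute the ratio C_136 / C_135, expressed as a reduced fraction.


Using C_k = (2k)! / (k! (k+1)!), the ratio C_{k+1}/C_k simplifies to
C_{k+1}/C_k = [(2k+2)! / ((k+1)! (k+2)!)] * [k! (k+1)! / (2k)!]
 = (2k+2)(2k+1) / ((k+1)(k+2)) = 2(2k+1) / (k+2).
For k = 135: 2(2*135 + 1) / (135 + 2) = 542/137 = 542/137.

542/137


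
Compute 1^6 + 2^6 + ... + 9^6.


This power sum has a closed form given by Faulhaber's formula
sum_{k=1}^{m} k^p = (1 / (p + 1)) * sum_{j=0}^{p} C(p + 1, j) B_j m^(p + 1 - j),
but for small m direct computation is fastest:
1 + 64 + 729 + 4096 + 15625 + 46656 + 117649 + 262144 + 531441 = 978405.

978405


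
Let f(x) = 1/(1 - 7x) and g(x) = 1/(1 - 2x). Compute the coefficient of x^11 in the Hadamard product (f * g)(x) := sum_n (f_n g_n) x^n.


f has coefficients f_k = 7^k and g has coefficients g_k = 2^k, so the Hadamard product has coefficient (f*g)_k = 7^k * 2^k = 14^k.
For k = 11: 14^11 = 4049565169664.

4049565169664


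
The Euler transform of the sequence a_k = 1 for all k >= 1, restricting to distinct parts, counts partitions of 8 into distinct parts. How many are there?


Partitions of 8 into distinct parts can be computed via generating function.
Product (1+x)(1+x^2)(1+x^3)...
The coefficient of x^8 = 6

6


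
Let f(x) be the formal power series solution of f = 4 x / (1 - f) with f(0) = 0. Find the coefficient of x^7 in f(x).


Apply Lagrange inversion: f = 4 x * phi(f) with phi(t) = 1/(1 - t), so
[x^n] f = 4^n * (1/n) [t^(n-1)] phi(t)^n = 4^n * (1/n) [t^(n-1)] (1 - t)^(-n) = 4^n * (1/n) C(2n - 2, n - 1) = 4^n * C_{n-1}.
For n = 7: C_6 = C(12, 6) / 7 = 924/7 = 132.
With the 4^7 = 16384 factor, the coefficient is 16384 * 132 = 2162688.

2162688


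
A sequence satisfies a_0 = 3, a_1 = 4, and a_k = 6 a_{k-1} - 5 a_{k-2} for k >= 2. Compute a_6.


The characteristic equation is t^2 - 6 t + 5 = 0, with roots r_1 = 5 and r_2 = 1 (so c_1 = r_1 + r_2, c_2 = -r_1 r_2 as required).
One can use the closed form a_n = A r_1^n + B r_2^n, but direct iteration is more reliable:
a_0 = 3, a_1 = 4, a_2 = 9, a_3 = 34, a_4 = 159, a_5 = 784, a_6 = 3909.
So a_6 = 3909.

3909


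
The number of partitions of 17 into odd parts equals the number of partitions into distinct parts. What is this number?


Computing partitions of 17 into odd parts (1, 3, 5, ...):
Using the generating function prod_{k>=0} 1/(1-x^(2k+1)),
the count is 38

38


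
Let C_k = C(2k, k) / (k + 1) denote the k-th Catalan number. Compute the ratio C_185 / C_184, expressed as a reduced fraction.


Using C_k = (2k)! / (k! (k+1)!), the ratio C_{k+1}/C_k simplifies to
C_{k+1}/C_k = [(2k+2)! / ((k+1)! (k+2)!)] * [k! (k+1)! / (2k)!]
 = (2k+2)(2k+1) / ((k+1)(k+2)) = 2(2k+1) / (k+2).
For k = 184: 2(2*184 + 1) / (184 + 2) = 738/186 = 123/31.

123/31
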